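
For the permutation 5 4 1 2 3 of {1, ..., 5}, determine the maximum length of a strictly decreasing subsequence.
3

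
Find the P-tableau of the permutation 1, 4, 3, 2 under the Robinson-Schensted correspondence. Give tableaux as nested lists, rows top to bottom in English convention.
P = [[1, 2], [3], [4]]

Insert 1: appended to row 1. P = [[1]].
Insert 4: appended to row 1. P = [[1, 4]].
Insert 3: 3 bumps 4 from row 1; 4 starts row 2. P = [[1, 3], [4]].
Insert 2: 2 bumps 3 from row 1; 3 bumps 4 from row 2; 4 starts row 3. P = [[1, 2], [3], [4]].

So P = [[1, 2], [3], [4]].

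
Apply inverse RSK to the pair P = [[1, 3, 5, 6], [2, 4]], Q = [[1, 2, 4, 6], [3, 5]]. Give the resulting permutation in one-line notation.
Reverse RSK: for i = n, n-1, ..., 1, locate i in Q, remove the corresponding corner cell from P, and reverse-bump its entry up through P; the value ejected from row 1 is w(i).

So w = 2 4 1 5 3 6.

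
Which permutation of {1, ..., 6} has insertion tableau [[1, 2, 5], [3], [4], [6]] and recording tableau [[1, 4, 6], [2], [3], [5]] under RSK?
Reverse the RSK construction: for i from n down to 1, find the cell of Q containing i, remove the entry at that cell from P, and reverse-bump it up through P; the value ejected from row 1 is w(i).

Step i=6: Q has 6 at row 1, column 3; remove that cell from P, ejecting 5. So w(6) = 5. P is now [[1, 2], [3], [4], [6]].
Step i=5: Q has 5 at row 4, column 1; remove 6 from row 4 of P and reverse-bump: 6 enters row 3 and ejects 4; 4 enters row 2 and ejects 3; 3 enters row 1 and ejects 2. So w(5) = 2. P is now [[1, 3], [4], [6]].
Step i=4: Q has 4 at row 1, column 2; remove that cell from P, ejecting 3. So w(4) = 3. P is now [[1], [4], [6]].
Step i=3: Q has 3 at row 3, column 1; remove 6 from row 3 of P and reverse-bump: 6 enters row 2 and ejects 4; 4 enters row 1 and ejects 1. So w(3) = 1. P is now [[4], [6]].
Step i=2: Q has 2 at row 2, column 1; remove 6 from row 2 of P and reverse-bump: 6 enters row 1 and ejects 4. So w(2) = 4. P is now [[6]].
Step i=1: Q has 1 at row 1, column 1; remove that cell from P, ejecting 6. So w(1) = 6. P is now [].

So w = 6 4 1 3 2 5.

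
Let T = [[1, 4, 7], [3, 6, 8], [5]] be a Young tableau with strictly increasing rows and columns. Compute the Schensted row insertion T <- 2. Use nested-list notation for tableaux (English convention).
In row 1, 2 replaces 4 (the leftmost entry greater than 2); 4 is bumped to row 2. In row 2, 4 replaces 6 (the leftmost entry greater than 4); 6 is bumped to row 3. 6 is appended to row 3. The new tableau is [[1, 2, 7], [3, 4, 8], [5, 6]].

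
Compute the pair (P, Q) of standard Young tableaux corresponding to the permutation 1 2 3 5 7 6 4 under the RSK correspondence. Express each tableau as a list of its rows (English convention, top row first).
Insert each entry of the permutation into P by Schensted row insertion, recording in Q the position of each new cell.

After inserting 1: P = [[1]].
After inserting 2: P = [[1, 2]].
After inserting 3: P = [[1, 2, 3]].
After inserting 5: P = [[1, 2, 3, 5]].
After inserting 7: P = [[1, 2, 3, 5, 7]].
After inserting 6: P = [[1, 2, 3, 5, 6], [7]].
After inserting 4: P = [[1, 2, 3, 4, 6], [5], [7]].

So P = [[1, 2, 3, 4, 6], [5], [7]], Q = [[1, 2, 3, 4, 5], [6], [7]].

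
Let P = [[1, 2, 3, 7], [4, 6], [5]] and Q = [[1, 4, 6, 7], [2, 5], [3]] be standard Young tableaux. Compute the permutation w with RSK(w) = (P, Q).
Reverse the RSK construction: for i from n down to 1, find the cell of Q containing i, remove the entry at that cell from P, and reverse-bump it up through P; the value ejected from row 1 is w(i).

Step i=7: Q has 7 at row 1, column 4; remove that cell from P, ejecting 7. So w(7) = 7. P is now [[1, 2, 3], [4, 6], [5]].
Step i=6: Q has 6 at row 1, column 3; remove that cell from P, ejecting 3. So w(6) = 3. P is now [[1, 2], [4, 6], [5]].
Step i=5: Q has 5 at row 2, column 2; remove 6 from row 2 of P and reverse-bump: 6 enters row 1 and ejects 2. So w(5) = 2. P is now [[1, 6], [4], [5]].
Step i=4: Q has 4 at row 1, column 2; remove that cell from P, ejecting 6. So w(4) = 6. P is now [[1], [4], [5]].
Step i=3: Q has 3 at row 3, column 1; remove 5 from row 3 of P and reverse-bump: 5 enters row 2 and ejects 4; 4 enters row 1 and ejects 1. So w(3) = 1. P is now [[4], [5]].
Step i=2: Q has 2 at row 2, column 1; remove 5 from row 2 of P and reverse-bump: 5 enters row 1 and ejects 4. So w(2) = 4. P is now [[5]].
Step i=1: Q has 1 at row 1, column 1; remove that cell from P, ejecting 5. So w(1) = 5. P is now [].

So w = 5 4 1 6 2 3 7.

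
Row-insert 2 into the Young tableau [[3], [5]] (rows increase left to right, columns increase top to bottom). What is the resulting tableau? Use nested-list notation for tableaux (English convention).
[[2], [3], [5]]

In row 1, 2 replaces 3 (the leftmost entry greater than 2); 3 is bumped to row 2. In row 2, 3 replaces 5 (the leftmost entry greater than 3); 5 is bumped to row 3. 5 starts a new row 3. The new tableau is [[2], [3], [5]].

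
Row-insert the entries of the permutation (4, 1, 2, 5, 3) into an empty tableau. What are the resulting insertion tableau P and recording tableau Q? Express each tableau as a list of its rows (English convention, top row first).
P = [[1, 2, 3], [4, 5]], Q = [[1, 3, 4], [2, 5]]

Insert each entry of the permutation into P by Schensted row insertion, recording in Q the position of each new cell.

Insert 4: appended to row 1. P = [[4]].
Insert 1: 1 bumps 4 from row 1; 4 starts row 2. P = [[1], [4]].
Insert 2: appended to row 1. P = [[1, 2], [4]].
Insert 5: appended to row 1. P = [[1, 2, 5], [4]].
Insert 3: 3 bumps 5 from row 1; 5 appends to row 2. P = [[1, 2, 3], [4, 5]].

So P = [[1, 2, 3], [4, 5]], Q = [[1, 3, 4], [2, 5]].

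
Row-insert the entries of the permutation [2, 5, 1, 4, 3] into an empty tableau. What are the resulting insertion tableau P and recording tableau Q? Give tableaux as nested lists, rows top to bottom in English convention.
P = [[1, 3], [2, 4], [5]], Q = [[1, 2], [3, 4], [5]]

Insert each entry of the permutation into P by Schensted row insertion, recording in Q the position of each new cell.

Insert 2: appended to row 1. P = [[2]].
Insert 5: appended to row 1. P = [[2, 5]].
Insert 1: 1 bumps 2 from row 1; 2 starts row 2. P = [[1, 5], [2]].
Insert 4: 4 bumps 5 from row 1; 5 appends to row 2. P = [[1, 4], [2, 5]].
Insert 3: 3 bumps 4 from row 1; 4 bumps 5 from row 2; 5 starts row 3. P = [[1, 3], [2, 4], [5]].

So P = [[1, 3], [2, 4], [5]], Q = [[1, 2], [3, 4], [5]].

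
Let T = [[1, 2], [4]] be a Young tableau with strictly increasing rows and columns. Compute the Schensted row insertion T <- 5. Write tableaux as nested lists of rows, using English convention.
[[1, 2, 5], [4]]

5 is larger than every entry of row 1, so it is appended to row 1. The new tableau is [[1, 2, 5], [4]].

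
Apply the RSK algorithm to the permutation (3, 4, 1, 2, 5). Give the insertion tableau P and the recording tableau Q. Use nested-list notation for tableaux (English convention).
Insert each entry of the permutation into P by Schensted row insertion, recording in Q the position of each new cell.

Insert 3: appended to row 1. P = [[3]], Q = [[1]].
Insert 4: appended to row 1. P = [[3, 4]], Q = [[1, 2]].
Insert 1: 1 bumps 3 from row 1; 3 starts row 2. P = [[1, 4], [3]], Q = [[1, 2], [3]].
Insert 2: 2 bumps 4 from row 1; 4 appends to row 2. P = [[1, 2], [3, 4]], Q = [[1, 2], [3, 4]].
Insert 5: appended to row 1. P = [[1, 2, 5], [3, 4]], Q = [[1, 2, 5], [3, 4]].

So P = [[1, 2, 5], [3, 4]], Q = [[1, 2, 5], [3, 4]].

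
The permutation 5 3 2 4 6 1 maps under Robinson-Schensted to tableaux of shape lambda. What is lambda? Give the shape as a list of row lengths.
[3, 1, 1, 1]

RSK row insertion gives P = [[1, 4, 6], [2], [3], [5]], which has shape [3, 1, 1, 1].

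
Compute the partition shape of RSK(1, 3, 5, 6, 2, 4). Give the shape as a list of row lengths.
Row-insert each entry into an empty tableau.

After inserting 1: P = [[1]].
After inserting 3: P = [[1, 3]].
After inserting 5: P = [[1, 3, 5]].
After inserting 6: P = [[1, 3, 5, 6]].
After inserting 2: P = [[1, 2, 5, 6], [3]].
After inserting 4: P = [[1, 2, 4, 6], [3, 5]].

The final insertion tableau P = [[1, 2, 4, 6], [3, 5]] has shape [4, 2].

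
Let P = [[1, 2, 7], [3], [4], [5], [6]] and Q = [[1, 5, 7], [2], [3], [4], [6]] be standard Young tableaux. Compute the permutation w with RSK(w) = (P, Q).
Reverse the RSK construction: for i from n down to 1, find the cell of Q containing i, remove the entry at that cell from P, and reverse-bump it up through P; the value ejected from row 1 is w(i).

Step i=7: Q has 7 at row 1, column 3; remove that cell from P, ejecting 7. So w(7) = 7. P is now [[1, 2], [3], [4], [5], [6]].
Step i=6: Q has 6 at row 5, column 1; remove 6 from row 5 of P and reverse-bump: 6 enters row 4 and ejects 5; 5 enters row 3 and ejects 4; 4 enters row 2 and ejects 3; 3 enters row 1 and ejects 2. So w(6) = 2. P is now [[1, 3], [4], [5], [6]].
Step i=5: Q has 5 at row 1, column 2; remove that cell from P, ejecting 3. So w(5) = 3. P is now [[1], [4], [5], [6]].
Step i=4: Q has 4 at row 4, column 1; remove 6 from row 4 of P and reverse-bump: 6 enters row 3 and ejects 5; 5 enters row 2 and ejects 4; 4 enters row 1 and ejects 1. So w(4) = 1. P is now [[4], [5], [6]].
Step i=3: Q has 3 at row 3, column 1; remove 6 from row 3 of P and reverse-bump: 6 enters row 2 and ejects 5; 5 enters row 1 and ejects 4. So w(3) = 4. P is now [[5], [6]].
Step i=2: Q has 2 at row 2, column 1; remove 6 from row 2 of P and reverse-bump: 6 enters row 1 and ejects 5. So w(2) = 5. P is now [[6]].
Step i=1: Q has 1 at row 1, column 1; remove that cell from P, ejecting 6. So w(1) = 6. P is now [].

So w = 6 5 4 1 3 2 7.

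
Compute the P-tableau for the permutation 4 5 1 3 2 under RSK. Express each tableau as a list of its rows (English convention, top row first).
P = [[1, 2], [3, 5], [4]]

Insert 4: appended to row 1. P = [[4]].
Insert 5: appended to row 1. P = [[4, 5]].
Insert 1: 1 bumps 4 from row 1; 4 starts row 2. P = [[1, 5], [4]].
Insert 3: 3 bumps 5 from row 1; 5 appends to row 2. P = [[1, 3], [4, 5]].
Insert 2: 2 bumps 3 from row 1; 3 bumps 4 from row 2; 4 starts row 3. P = [[1, 2], [3, 5], [4]].

So P = [[1, 2], [3, 5], [4]].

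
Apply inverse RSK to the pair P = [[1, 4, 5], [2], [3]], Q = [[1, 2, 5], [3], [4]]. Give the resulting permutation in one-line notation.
Reverse the RSK construction: for i from n down to 1, find the cell of Q containing i, remove the entry at that cell from P, and reverse-bump it up through P; the value ejected from row 1 is w(i).

Step i=5: Q has 5 at row 1, column 3; remove that cell from P, ejecting 5. So w(5) = 5. P is now [[1, 4], [2], [3]].
Step i=4: Q has 4 at row 3, column 1; remove 3 from row 3 of P and reverse-bump: 3 enters row 2 and ejects 2; 2 enters row 1 and ejects 1. So w(4) = 1. P is now [[2, 4], [3]].
Step i=3: Q has 3 at row 2, column 1; remove 3 from row 2 of P and reverse-bump: 3 enters row 1 and ejects 2. So w(3) = 2. P is now [[3, 4]].
Step i=2: Q has 2 at row 1, column 2; remove that cell from P, ejecting 4. So w(2) = 4. P is now [[3]].
Step i=1: Q has 1 at row 1, column 1; remove that cell from P, ejecting 3. So w(1) = 3. P is now [].

So w = 3 4 2 1 5.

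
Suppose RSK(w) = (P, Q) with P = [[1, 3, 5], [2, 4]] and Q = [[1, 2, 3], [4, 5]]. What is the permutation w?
2 4 5 1 3

Reverse the RSK construction: for i from n down to 1, find the cell of Q containing i, remove the entry at that cell from P, and reverse-bump it up through P; the value ejected from row 1 is w(i).

Step i=5: Q has 5 at row 2, column 2; remove 4 from row 2 of P and reverse-bump: 4 enters row 1 and ejects 3. So w(5) = 3. P is now [[1, 4, 5], [2]].
Step i=4: Q has 4 at row 2, column 1; remove 2 from row 2 of P and reverse-bump: 2 enters row 1 and ejects 1. So w(4) = 1. P is now [[2, 4, 5]].
Step i=3: Q has 3 at row 1, column 3; remove that cell from P, ejecting 5. So w(3) = 5. P is now [[2, 4]].
Step i=2: Q has 2 at row 1, column 2; remove that cell from P, ejecting 4. So w(2) = 4. P is now [[2]].
Step i=1: Q has 1 at row 1, column 1; remove that cell from P, ejecting 2. So w(1) = 2. P is now [].

So w = 2 4 5 1 3.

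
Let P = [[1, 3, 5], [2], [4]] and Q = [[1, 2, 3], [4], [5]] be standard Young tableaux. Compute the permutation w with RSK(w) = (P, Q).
2 4 5 3 1

Reverse the RSK construction: for i from n down to 1, find the cell of Q containing i, remove the entry at that cell from P, and reverse-bump it up through P; the value ejected from row 1 is w(i).

Step i=5: Q has 5 at row 3, column 1; remove 4 from row 3 of P and reverse-bump: 4 enters row 2 and ejects 2; 2 enters row 1 and ejects 1. So w(5) = 1. P is now [[2, 3, 5], [4]].
Step i=4: Q has 4 at row 2, column 1; remove 4 from row 2 of P and reverse-bump: 4 enters row 1 and ejects 3. So w(4) = 3. P is now [[2, 4, 5]].
Step i=3: Q has 3 at row 1, column 3; remove that cell from P, ejecting 5. So w(3) = 5. P is now [[2, 4]].
Step i=2: Q has 2 at row 1, column 2; remove that cell from P, ejecting 4. So w(2) = 4. P is now [[2]].
Step i=1: Q has 1 at row 1, column 1; remove that cell from P, ejecting 2. So w(1) = 2. P is now [].

So w = 2 4 5 3 1.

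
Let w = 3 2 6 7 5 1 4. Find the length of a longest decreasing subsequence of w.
3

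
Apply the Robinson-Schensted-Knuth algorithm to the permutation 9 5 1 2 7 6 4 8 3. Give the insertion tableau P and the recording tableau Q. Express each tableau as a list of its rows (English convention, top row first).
P = [[1, 2, 3, 8], [4, 6], [5], [7], [9]], Q = [[1, 4, 5, 8], [2, 6], [3], [7], [9]]

Insert each entry of the permutation into P by Schensted row insertion, recording in Q the position of each new cell.

Insert 9: appended to row 1. P = [[9]].
Insert 5: 5 bumps 9 from row 1; 9 starts row 2. P = [[5], [9]].
Insert 1: 1 bumps 5 from row 1; 5 bumps 9 from row 2; 9 starts row 3. P = [[1], [5], [9]].
Insert 2: appended to row 1. P = [[1, 2], [5], [9]].
Insert 7: appended to row 1. P = [[1, 2, 7], [5], [9]].
Insert 6: 6 bumps 7 from row 1; 7 appends to row 2. P = [[1, 2, 6], [5, 7], [9]].
Insert 4: 4 bumps 6 from row 1; 6 bumps 7 from row 2; 7 bumps 9 from row 3; 9 starts row 4. P = [[1, 2, 4], [5, 6], [7], [9]].
Insert 8: appended to row 1. P = [[1, 2, 4, 8], [5, 6], [7], [9]].
Insert 3: 3 bumps 4 from row 1; 4 bumps 5 from row 2; 5 bumps 7 from row 3; 7 bumps 9 from row 4; 9 starts row 5. P = [[1, 2, 3, 8], [4, 6], [5], [7], [9]].

So P = [[1, 2, 3, 8], [4, 6], [5], [7], [9]], Q = [[1, 4, 5, 8], [2, 6], [3], [7], [9]].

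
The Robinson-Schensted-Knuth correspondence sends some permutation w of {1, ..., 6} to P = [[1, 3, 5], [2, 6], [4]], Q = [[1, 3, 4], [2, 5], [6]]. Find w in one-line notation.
Reverse the RSK construction: for i from n down to 1, find the cell of Q containing i, remove the entry at that cell from P, and reverse-bump it up through P; the value ejected from row 1 is w(i).

Step i=6: Q has 6 at row 3, column 1; remove 4 from row 3 of P and reverse-bump: 4 enters row 2 and ejects 2; 2 enters row 1 and ejects 1. So w(6) = 1. P is now [[2, 3, 5], [4, 6]].
Step i=5: Q has 5 at row 2, column 2; remove 6 from row 2 of P and reverse-bump: 6 enters row 1 and ejects 5. So w(5) = 5. P is now [[2, 3, 6], [4]].
Step i=4: Q has 4 at row 1, column 3; remove that cell from P, ejecting 6. So w(4) = 6. P is now [[2, 3], [4]].
Step i=3: Q has 3 at row 1, column 2; remove that cell from P, ejecting 3. So w(3) = 3. P is now [[2], [4]].
Step i=2: Q has 2 at row 2, column 1; remove 4 from row 2 of P and reverse-bump: 4 enters row 1 and ejects 2. So w(2) = 2. P is now [[4]].
Step i=1: Q has 1 at row 1, column 1; remove that cell from P, ejecting 4. So w(1) = 4. P is now [].

So w = 4 2 3 6 5 1.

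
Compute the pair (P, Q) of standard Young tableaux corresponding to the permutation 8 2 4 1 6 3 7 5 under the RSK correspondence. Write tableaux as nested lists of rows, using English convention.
P = [[1, 3, 5, 7], [2, 4, 6], [8]], Q = [[1, 3, 5, 7], [2, 6, 8], [4]]

Insert each entry of the permutation into P by Schensted row insertion, recording in Q the position of each new cell.

Insert 8: appended to row 1. P = [[8]].
Insert 2: 2 bumps 8 from row 1; 8 starts row 2. P = [[2], [8]].
Insert 4: appended to row 1. P = [[2, 4], [8]].
Insert 1: 1 bumps 2 from row 1; 2 bumps 8 from row 2; 8 starts row 3. P = [[1, 4], [2], [8]].
Insert 6: appended to row 1. P = [[1, 4, 6], [2], [8]].
Insert 3: 3 bumps 4 from row 1; 4 appends to row 2. P = [[1, 3, 6], [2, 4], [8]].
Insert 7: appended to row 1. P = [[1, 3, 6, 7], [2, 4], [8]].
Insert 5: 5 bumps 6 from row 1; 6 appends to row 2. P = [[1, 3, 5, 7], [2, 4, 6], [8]].

So P = [[1, 3, 5, 7], [2, 4, 6], [8]], Q = [[1, 3, 5, 7], [2, 6, 8], [4]].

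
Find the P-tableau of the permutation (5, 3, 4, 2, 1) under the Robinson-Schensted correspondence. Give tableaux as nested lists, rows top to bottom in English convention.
After inserting 5: P = [[5]].
After inserting 3: P = [[3], [5]].
After inserting 4: P = [[3, 4], [5]].
After inserting 2: P = [[2, 4], [3], [5]].
After inserting 1: P = [[1, 4], [2], [3], [5]].

So P = [[1, 4], [2], [3], [5]].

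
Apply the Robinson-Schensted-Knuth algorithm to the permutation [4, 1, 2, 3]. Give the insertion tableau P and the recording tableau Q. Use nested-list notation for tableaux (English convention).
P = [[1, 2, 3], [4]], Q = [[1, 3, 4], [2]]

Insert each entry of the permutation into P by Schensted row insertion, recording in Q the position of each new cell.

Insert 4: appended to row 1. P = [[4]].
Insert 1: 1 bumps 4 from row 1; 4 starts row 2. P = [[1], [4]].
Insert 2: appended to row 1. P = [[1, 2], [4]].
Insert 3: appended to row 1. P = [[1, 2, 3], [4]].

So P = [[1, 2, 3], [4]], Q = [[1, 3, 4], [2]].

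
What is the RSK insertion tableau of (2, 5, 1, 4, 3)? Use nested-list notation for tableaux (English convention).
P = [[1, 3], [2, 4], [5]]

Insert 2: appended to row 1. P = [[2]].
Insert 5: appended to row 1. P = [[2, 5]].
Insert 1: 1 bumps 2 from row 1; 2 starts row 2. P = [[1, 5], [2]].
Insert 4: 4 bumps 5 from row 1; 5 appends to row 2. P = [[1, 4], [2, 5]].
Insert 3: 3 bumps 4 from row 1; 4 bumps 5 from row 2; 5 starts row 3. P = [[1, 3], [2, 4], [5]].

So P = [[1, 3], [2, 4], [5]].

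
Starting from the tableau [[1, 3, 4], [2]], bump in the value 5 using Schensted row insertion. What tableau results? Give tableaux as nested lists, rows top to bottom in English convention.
5 is larger than every entry of row 1, so it is appended to row 1. The new tableau is [[1, 3, 4, 5], [2]].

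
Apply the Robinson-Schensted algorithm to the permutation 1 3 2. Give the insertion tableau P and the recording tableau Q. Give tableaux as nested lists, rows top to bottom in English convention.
Insert each entry of the permutation into P by Schensted row insertion, recording in Q the position of each new cell.

After inserting 1: P = [[1]].
After inserting 3: P = [[1, 3]].
After inserting 2: P = [[1, 2], [3]].

So P = [[1, 2], [3]], Q = [[1, 2], [3]].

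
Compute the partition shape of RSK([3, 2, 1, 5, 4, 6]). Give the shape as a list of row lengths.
[3, 2, 1]

RSK row insertion gives P = [[1, 4, 6], [2, 5], [3]], which has shape [3, 2, 1].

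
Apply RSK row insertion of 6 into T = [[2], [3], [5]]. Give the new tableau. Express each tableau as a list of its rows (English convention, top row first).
[[2, 6], [3], [5]]

6 is larger than every entry of row 1, so it is appended to row 1. The new tableau is [[2, 6], [3], [5]].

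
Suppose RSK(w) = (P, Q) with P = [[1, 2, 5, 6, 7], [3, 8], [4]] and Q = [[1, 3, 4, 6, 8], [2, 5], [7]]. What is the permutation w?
Reverse the RSK construction: for i from n down to 1, find the cell of Q containing i, remove the entry at that cell from P, and reverse-bump it up through P; the value ejected from row 1 is w(i).

Step i=8: Q has 8 at row 1, column 5; remove that cell from P, ejecting 7. So w(8) = 7. P is now [[1, 2, 5, 6], [3, 8], [4]].
Step i=7: Q has 7 at row 3, column 1; remove 4 from row 3 of P and reverse-bump: 4 enters row 2 and ejects 3; 3 enters row 1 and ejects 2. So w(7) = 2. P is now [[1, 3, 5, 6], [4, 8]].
Step i=6: Q has 6 at row 1, column 4; remove that cell from P, ejecting 6. So w(6) = 6. P is now [[1, 3, 5], [4, 8]].
Step i=5: Q has 5 at row 2, column 2; remove 8 from row 2 of P and reverse-bump: 8 enters row 1 and ejects 5. So w(5) = 5. P is now [[1, 3, 8], [4]].
Step i=4: Q has 4 at row 1, column 3; remove that cell from P, ejecting 8. So w(4) = 8. P is now [[1, 3], [4]].
Step i=3: Q has 3 at row 1, column 2; remove that cell from P, ejecting 3. So w(3) = 3. P is now [[1], [4]].
Step i=2: Q has 2 at row 2, column 1; remove 4 from row 2 of P and reverse-bump: 4 enters row 1 and ejects 1. So w(2) = 1. P is now [[4]].
Step i=1: Q has 1 at row 1, column 1; remove that cell from P, ejecting 4. So w(1) = 4. P is now [].

So w = 4 1 3 8 5 6 2 7.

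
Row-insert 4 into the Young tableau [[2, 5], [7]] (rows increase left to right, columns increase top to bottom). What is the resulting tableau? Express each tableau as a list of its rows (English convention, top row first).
In row 1, 4 replaces 5 (the leftmost entry greater than 4); 5 is bumped to row 2. In row 2, 5 replaces 7 (the leftmost entry greater than 5); 7 is bumped to row 3. 7 starts a new row 3. The new tableau is [[2, 4], [5], [7]].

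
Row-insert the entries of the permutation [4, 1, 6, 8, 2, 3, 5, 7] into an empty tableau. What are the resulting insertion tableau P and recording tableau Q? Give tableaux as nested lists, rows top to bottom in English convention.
P = [[1, 2, 3, 5, 7], [4, 6, 8]], Q = [[1, 3, 4, 7, 8], [2, 5, 6]]

Insert each entry of the permutation into P by Schensted row insertion, recording in Q the position of each new cell.

Insert 4: appended to row 1. P = [[4]].
Insert 1: 1 bumps 4 from row 1; 4 starts row 2. P = [[1], [4]].
Insert 6: appended to row 1. P = [[1, 6], [4]].
Insert 8: appended to row 1. P = [[1, 6, 8], [4]].
Insert 2: 2 bumps 6 from row 1; 6 appends to row 2. P = [[1, 2, 8], [4, 6]].
Insert 3: 3 bumps 8 from row 1; 8 appends to row 2. P = [[1, 2, 3], [4, 6, 8]].
Insert 5: appended to row 1. P = [[1, 2, 3, 5], [4, 6, 8]].
Insert 7: appended to row 1. P = [[1, 2, 3, 5, 7], [4, 6, 8]].

So P = [[1, 2, 3, 5, 7], [4, 6, 8]], Q = [[1, 3, 4, 7, 8], [2, 5, 6]].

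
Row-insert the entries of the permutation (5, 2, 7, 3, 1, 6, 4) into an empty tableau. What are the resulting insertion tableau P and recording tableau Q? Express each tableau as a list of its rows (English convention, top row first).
Insert each entry of the permutation into P by Schensted row insertion, recording in Q the position of each new cell.

After inserting 5: P = [[5]].
After inserting 2: P = [[2], [5]].
After inserting 7: P = [[2, 7], [5]].
After inserting 3: P = [[2, 3], [5, 7]].
After inserting 1: P = [[1, 3], [2, 7], [5]].
After inserting 6: P = [[1, 3, 6], [2, 7], [5]].
After inserting 4: P = [[1, 3, 4], [2, 6], [5, 7]].

So P = [[1, 3, 4], [2, 6], [5, 7]], Q = [[1, 3, 6], [2, 4], [5, 7]].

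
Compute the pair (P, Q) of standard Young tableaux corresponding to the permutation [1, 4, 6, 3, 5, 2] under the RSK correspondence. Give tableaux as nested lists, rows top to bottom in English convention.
P = [[1, 2, 5], [3, 6], [4]], Q = [[1, 2, 3], [4, 5], [6]]

Insert each entry of the permutation into P by Schensted row insertion, recording in Q the position of each new cell.

Insert 1: appended to row 1. P = [[1]].
Insert 4: appended to row 1. P = [[1, 4]].
Insert 6: appended to row 1. P = [[1, 4, 6]].
Insert 3: 3 bumps 4 from row 1; 4 starts row 2. P = [[1, 3, 6], [4]].
Insert 5: 5 bumps 6 from row 1; 6 appends to row 2. P = [[1, 3, 5], [4, 6]].
Insert 2: 2 bumps 3 from row 1; 3 bumps 4 from row 2; 4 starts row 3. P = [[1, 2, 5], [3, 6], [4]].

So P = [[1, 2, 5], [3, 6], [4]], Q = [[1, 2, 3], [4, 5], [6]].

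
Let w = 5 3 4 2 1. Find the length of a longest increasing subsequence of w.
2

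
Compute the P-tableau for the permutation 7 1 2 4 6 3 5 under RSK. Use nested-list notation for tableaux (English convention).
P = [[1, 2, 3, 5], [4, 6], [7]]

Insert 7: appended to row 1. P = [[7]].
Insert 1: 1 bumps 7 from row 1; 7 starts row 2. P = [[1], [7]].
Insert 2: appended to row 1. P = [[1, 2], [7]].
Insert 4: appended to row 1. P = [[1, 2, 4], [7]].
Insert 6: appended to row 1. P = [[1, 2, 4, 6], [7]].
Insert 3: 3 bumps 4 from row 1; 4 bumps 7 from row 2; 7 starts row 3. P = [[1, 2, 3, 6], [4], [7]].
Insert 5: 5 bumps 6 from row 1; 6 appends to row 2. P = [[1, 2, 3, 5], [4, 6], [7]].

So P = [[1, 2, 3, 5], [4, 6], [7]].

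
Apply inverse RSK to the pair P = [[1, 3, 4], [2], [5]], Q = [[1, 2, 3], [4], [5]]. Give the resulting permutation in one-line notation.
Reverse the RSK construction: for i from n down to 1, find the cell of Q containing i, remove the entry at that cell from P, and reverse-bump it up through P; the value ejected from row 1 is w(i).

Step i=5: Q has 5 at row 3, column 1; remove 5 from row 3 of P and reverse-bump: 5 enters row 2 and ejects 2; 2 enters row 1 and ejects 1. So w(5) = 1. P is now [[2, 3, 4], [5]].
Step i=4: Q has 4 at row 2, column 1; remove 5 from row 2 of P and reverse-bump: 5 enters row 1 and ejects 4. So w(4) = 4. P is now [[2, 3, 5]].
Step i=3: Q has 3 at row 1, column 3; remove that cell from P, ejecting 5. So w(3) = 5. P is now [[2, 3]].
Step i=2: Q has 2 at row 1, column 2; remove that cell from P, ejecting 3. So w(2) = 3. P is now [[2]].
Step i=1: Q has 1 at row 1, column 1; remove that cell from P, ejecting 2. So w(1) = 2. P is now [].

So w = 2 3 5 4 1.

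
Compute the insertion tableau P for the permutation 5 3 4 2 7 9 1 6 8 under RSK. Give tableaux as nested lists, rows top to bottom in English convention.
Insert 5: appended to row 1. P = [[5]].
Insert 3: 3 bumps 5 from row 1; 5 starts row 2. P = [[3], [5]].
Insert 4: appended to row 1. P = [[3, 4], [5]].
Insert 2: 2 bumps 3 from row 1; 3 bumps 5 from row 2; 5 starts row 3. P = [[2, 4], [3], [5]].
Insert 7: appended to row 1. P = [[2, 4, 7], [3], [5]].
Insert 9: appended to row 1. P = [[2, 4, 7, 9], [3], [5]].
Insert 1: 1 bumps 2 from row 1; 2 bumps 3 from row 2; 3 bumps 5 from row 3; 5 starts row 4. P = [[1, 4, 7, 9], [2], [3], [5]].
Insert 6: 6 bumps 7 from row 1; 7 appends to row 2. P = [[1, 4, 6, 9], [2, 7], [3], [5]].
Insert 8: 8 bumps 9 from row 1; 9 appends to row 2. P = [[1, 4, 6, 8], [2, 7, 9], [3], [5]].

So P = [[1, 4, 6, 8], [2, 7, 9], [3], [5]].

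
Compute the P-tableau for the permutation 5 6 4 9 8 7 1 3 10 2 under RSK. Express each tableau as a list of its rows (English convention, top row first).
P = [[1, 2, 7, 10], [3, 6], [4, 8], [5], [9]]

Insert 5: appended to row 1. P = [[5]].
Insert 6: appended to row 1. P = [[5, 6]].
Insert 4: 4 bumps 5 from row 1; 5 starts row 2. P = [[4, 6], [5]].
Insert 9: appended to row 1. P = [[4, 6, 9], [5]].
Insert 8: 8 bumps 9 from row 1; 9 appends to row 2. P = [[4, 6, 8], [5, 9]].
Insert 7: 7 bumps 8 from row 1; 8 bumps 9 from row 2; 9 starts row 3. P = [[4, 6, 7], [5, 8], [9]].
Insert 1: 1 bumps 4 from row 1; 4 bumps 5 from row 2; 5 bumps 9 from row 3; 9 starts row 4. P = [[1, 6, 7], [4, 8], [5], [9]].
Insert 3: 3 bumps 6 from row 1; 6 bumps 8 from row 2; 8 appends to row 3. P = [[1, 3, 7], [4, 6], [5, 8], [9]].
Insert 10: appended to row 1. P = [[1, 3, 7, 10], [4, 6], [5, 8], [9]].
Insert 2: 2 bumps 3 from row 1; 3 bumps 4 from row 2; 4 bumps 5 from row 3; 5 bumps 9 from row 4; 9 starts row 5. P = [[1, 2, 7, 10], [3, 6], [4, 8], [5], [9]].

So P = [[1, 2, 7, 10], [3, 6], [4, 8], [5], [9]].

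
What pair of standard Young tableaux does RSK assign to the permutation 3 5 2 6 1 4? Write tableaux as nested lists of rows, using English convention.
P = [[1, 4, 6], [2, 5], [3]], Q = [[1, 2, 4], [3, 6], [5]]

Insert each entry of the permutation into P by Schensted row insertion, recording in Q the position of each new cell.

Insert 3: appended to row 1. P = [[3]].
Insert 5: appended to row 1. P = [[3, 5]].
Insert 2: 2 bumps 3 from row 1; 3 starts row 2. P = [[2, 5], [3]].
Insert 6: appended to row 1. P = [[2, 5, 6], [3]].
Insert 1: 1 bumps 2 from row 1; 2 bumps 3 from row 2; 3 starts row 3. P = [[1, 5, 6], [2], [3]].
Insert 4: 4 bumps 5 from row 1; 5 appends to row 2. P = [[1, 4, 6], [2, 5], [3]].

So P = [[1, 4, 6], [2, 5], [3]], Q = [[1, 2, 4], [3, 6], [5]].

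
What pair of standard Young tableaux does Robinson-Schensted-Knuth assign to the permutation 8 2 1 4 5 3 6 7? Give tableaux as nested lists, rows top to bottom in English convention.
Insert each entry of the permutation into P by Schensted row insertion, recording in Q the position of each new cell.

Insert 8: appended to row 1. P = [[8]].
Insert 2: 2 bumps 8 from row 1; 8 starts row 2. P = [[2], [8]].
Insert 1: 1 bumps 2 from row 1; 2 bumps 8 from row 2; 8 starts row 3. P = [[1], [2], [8]].
Insert 4: appended to row 1. P = [[1, 4], [2], [8]].
Insert 5: appended to row 1. P = [[1, 4, 5], [2], [8]].
Insert 3: 3 bumps 4 from row 1; 4 appends to row 2. P = [[1, 3, 5], [2, 4], [8]].
Insert 6: appended to row 1. P = [[1, 3, 5, 6], [2, 4], [8]].
Insert 7: appended to row 1. P = [[1, 3, 5, 6, 7], [2, 4], [8]].

So P = [[1, 3, 5, 6, 7], [2, 4], [8]], Q = [[1, 4, 5, 7, 8], [2, 6], [3]].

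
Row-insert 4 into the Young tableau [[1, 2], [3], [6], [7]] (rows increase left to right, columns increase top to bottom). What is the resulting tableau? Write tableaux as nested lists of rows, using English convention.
[[1, 2, 4], [3], [6], [7]]

4 is larger than every entry of row 1, so it is appended to row 1. The new tableau is [[1, 2, 4], [3], [6], [7]].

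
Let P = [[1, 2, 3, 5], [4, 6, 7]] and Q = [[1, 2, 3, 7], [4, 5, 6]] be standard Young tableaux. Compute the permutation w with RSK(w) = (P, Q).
4 6 7 1 2 3 5

Reverse RSK: for i = n, n-1, ..., 1, locate i in Q, remove the corresponding corner cell from P, and reverse-bump its entry up through P; the value ejected from row 1 is w(i).

So w = 4 6 7 1 2 3 5.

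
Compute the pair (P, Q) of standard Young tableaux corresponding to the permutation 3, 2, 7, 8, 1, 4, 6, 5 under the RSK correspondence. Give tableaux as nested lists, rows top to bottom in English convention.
P = [[1, 4, 5], [2, 6, 8], [3, 7]], Q = [[1, 3, 4], [2, 6, 7], [5, 8]]

Insert each entry of the permutation into P by Schensted row insertion, recording in Q the position of each new cell.

Insert 3: appended to row 1. P = [[3]].
Insert 2: 2 bumps 3 from row 1; 3 starts row 2. P = [[2], [3]].
Insert 7: appended to row 1. P = [[2, 7], [3]].
Insert 8: appended to row 1. P = [[2, 7, 8], [3]].
Insert 1: 1 bumps 2 from row 1; 2 bumps 3 from row 2; 3 starts row 3. P = [[1, 7, 8], [2], [3]].
Insert 4: 4 bumps 7 from row 1; 7 appends to row 2. P = [[1, 4, 8], [2, 7], [3]].
Insert 6: 6 bumps 8 from row 1; 8 appends to row 2. P = [[1, 4, 6], [2, 7, 8], [3]].
Insert 5: 5 bumps 6 from row 1; 6 bumps 7 from row 2; 7 appends to row 3. P = [[1, 4, 5], [2, 6, 8], [3, 7]].

So P = [[1, 4, 5], [2, 6, 8], [3, 7]], Q = [[1, 3, 4], [2, 6, 7], [5, 8]].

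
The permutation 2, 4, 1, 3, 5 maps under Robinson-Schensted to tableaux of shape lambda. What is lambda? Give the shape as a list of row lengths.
[3, 2]

RSK row insertion gives P = [[1, 3, 5], [2, 4]], which has shape [3, 2].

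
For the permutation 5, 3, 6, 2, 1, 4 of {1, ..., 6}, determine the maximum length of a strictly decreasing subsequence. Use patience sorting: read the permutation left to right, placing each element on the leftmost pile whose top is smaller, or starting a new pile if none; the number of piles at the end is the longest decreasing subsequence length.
5: new pile. tops = [5]
3: new pile. tops = [5, 3]
6: onto pile 1 (replacing 5). tops = [6, 3]
2: new pile. tops = [6, 3, 2]
1: new pile. tops = [6, 3, 2, 1]
4: onto pile 2 (replacing 3). tops = [6, 4, 2, 1]

4 piles, so the longest decreasing subsequence has length 4.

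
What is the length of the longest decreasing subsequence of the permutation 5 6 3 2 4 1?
4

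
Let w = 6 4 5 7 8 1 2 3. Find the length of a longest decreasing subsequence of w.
3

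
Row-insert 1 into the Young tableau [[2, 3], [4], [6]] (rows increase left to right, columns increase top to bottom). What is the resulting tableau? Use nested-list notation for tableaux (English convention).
[[1, 3], [2], [4], [6]]

In row 1, 1 replaces 2 (the leftmost entry greater than 1); 2 is bumped to row 2. In row 2, 2 replaces 4 (the leftmost entry greater than 2); 4 is bumped to row 3. In row 3, 4 replaces 6 (the leftmost entry greater than 4); 6 is bumped to row 4. 6 starts a new row 4. The new tableau is [[1, 3], [2], [4], [6]].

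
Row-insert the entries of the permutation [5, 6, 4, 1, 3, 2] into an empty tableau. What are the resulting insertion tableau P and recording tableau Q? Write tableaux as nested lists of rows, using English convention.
Insert each entry of the permutation into P by Schensted row insertion, recording in Q the position of each new cell.

Insert 5: appended to row 1. P = [[5]].
Insert 6: appended to row 1. P = [[5, 6]].
Insert 4: 4 bumps 5 from row 1; 5 starts row 2. P = [[4, 6], [5]].
Insert 1: 1 bumps 4 from row 1; 4 bumps 5 from row 2; 5 starts row 3. P = [[1, 6], [4], [5]].
Insert 3: 3 bumps 6 from row 1; 6 appends to row 2. P = [[1, 3], [4, 6], [5]].
Insert 2: 2 bumps 3 from row 1; 3 bumps 4 from row 2; 4 bumps 5 from row 3; 5 starts row 4. P = [[1, 2], [3, 6], [4], [5]].

So P = [[1, 2], [3, 6], [4], [5]], Q = [[1, 2], [3, 5], [4], [6]].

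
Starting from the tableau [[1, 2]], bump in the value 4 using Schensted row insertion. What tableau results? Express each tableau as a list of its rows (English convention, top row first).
4 is larger than every entry of row 1, so it is appended to row 1. The new tableau is [[1, 2, 4]].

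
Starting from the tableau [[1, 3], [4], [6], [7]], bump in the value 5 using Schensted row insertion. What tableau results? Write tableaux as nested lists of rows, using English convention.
5 is larger than every entry of row 1, so it is appended to row 1. The new tableau is [[1, 3, 5], [4], [6], [7]].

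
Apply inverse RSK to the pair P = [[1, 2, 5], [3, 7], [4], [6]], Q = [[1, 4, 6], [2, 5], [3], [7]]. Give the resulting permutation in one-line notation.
Reverse the RSK construction: for i from n down to 1, find the cell of Q containing i, remove the entry at that cell from P, and reverse-bump it up through P; the value ejected from row 1 is w(i).

Step i=7: Q has 7 at row 4, column 1; remove 6 from row 4 of P and reverse-bump: 6 enters row 3 and ejects 4; 4 enters row 2 and ejects 3; 3 enters row 1 and ejects 2. So w(7) = 2. P is now [[1, 3, 5], [4, 7], [6]].
Step i=6: Q has 6 at row 1, column 3; remove that cell from P, ejecting 5. So w(6) = 5. P is now [[1, 3], [4, 7], [6]].
Step i=5: Q has 5 at row 2, column 2; remove 7 from row 2 of P and reverse-bump: 7 enters row 1 and ejects 3. So w(5) = 3. P is now [[1, 7], [4], [6]].
Step i=4: Q has 4 at row 1, column 2; remove that cell from P, ejecting 7. So w(4) = 7. P is now [[1], [4], [6]].
Step i=3: Q has 3 at row 3, column 1; remove 6 from row 3 of P and reverse-bump: 6 enters row 2 and ejects 4; 4 enters row 1 and ejects 1. So w(3) = 1. P is now [[4], [6]].
Step i=2: Q has 2 at row 2, column 1; remove 6 from row 2 of P and reverse-bump: 6 enters row 1 and ejects 4. So w(2) = 4. P is now [[6]].
Step i=1: Q has 1 at row 1, column 1; remove that cell from P, ejecting 6. So w(1) = 6. P is now [].

So w = 6 4 1 7 3 5 2.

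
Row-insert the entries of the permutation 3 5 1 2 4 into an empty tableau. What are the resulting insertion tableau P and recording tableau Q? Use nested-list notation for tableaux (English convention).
Insert each entry of the permutation into P by Schensted row insertion, recording in Q the position of each new cell.

After inserting 3: P = [[3]].
After inserting 5: P = [[3, 5]].
After inserting 1: P = [[1, 5], [3]].
After inserting 2: P = [[1, 2], [3, 5]].
After inserting 4: P = [[1, 2, 4], [3, 5]].

So P = [[1, 2, 4], [3, 5]], Q = [[1, 2, 5], [3, 4]].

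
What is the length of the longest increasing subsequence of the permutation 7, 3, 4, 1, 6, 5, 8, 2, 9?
5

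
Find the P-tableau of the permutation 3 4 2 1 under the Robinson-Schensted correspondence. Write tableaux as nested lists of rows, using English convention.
P = [[1, 4], [2], [3]]

Insert 3: appended to row 1. P = [[3]].
Insert 4: appended to row 1. P = [[3, 4]].
Insert 2: 2 bumps 3 from row 1; 3 starts row 2. P = [[2, 4], [3]].
Insert 1: 1 bumps 2 from row 1; 2 bumps 3 from row 2; 3 starts row 3. P = [[1, 4], [2], [3]].

So P = [[1, 4], [2], [3]].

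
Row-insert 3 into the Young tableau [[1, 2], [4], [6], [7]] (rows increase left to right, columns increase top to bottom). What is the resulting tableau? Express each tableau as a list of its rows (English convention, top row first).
3 is larger than every entry of row 1, so it is appended to row 1. The new tableau is [[1, 2, 3], [4], [6], [7]].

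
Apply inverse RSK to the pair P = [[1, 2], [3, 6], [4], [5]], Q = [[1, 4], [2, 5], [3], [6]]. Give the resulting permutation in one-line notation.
5 4 1 6 3 2

Reverse RSK: for i = n, n-1, ..., 1, locate i in Q, remove the corresponding corner cell from P, and reverse-bump its entry up through P; the value ejected from row 1 is w(i).

So w = 5 4 1 6 3 2.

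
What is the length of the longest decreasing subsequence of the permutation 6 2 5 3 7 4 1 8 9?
4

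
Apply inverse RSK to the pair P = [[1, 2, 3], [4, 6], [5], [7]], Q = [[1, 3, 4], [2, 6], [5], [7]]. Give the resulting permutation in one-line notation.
Reverse the RSK construction: for i from n down to 1, find the cell of Q containing i, remove the entry at that cell from P, and reverse-bump it up through P; the value ejected from row 1 is w(i).

Step i=7: Q has 7 at row 4, column 1; remove 7 from row 4 of P and reverse-bump: 7 enters row 3 and ejects 5; 5 enters row 2 and ejects 4; 4 enters row 1 and ejects 3. So w(7) = 3. P is now [[1, 2, 4], [5, 6], [7]].
Step i=6: Q has 6 at row 2, column 2; remove 6 from row 2 of P and reverse-bump: 6 enters row 1 and ejects 4. So w(6) = 4. P is now [[1, 2, 6], [5], [7]].
Step i=5: Q has 5 at row 3, column 1; remove 7 from row 3 of P and reverse-bump: 7 enters row 2 and ejects 5; 5 enters row 1 and ejects 2. So w(5) = 2. P is now [[1, 5, 6], [7]].
Step i=4: Q has 4 at row 1, column 3; remove that cell from P, ejecting 6. So w(4) = 6. P is now [[1, 5], [7]].
Step i=3: Q has 3 at row 1, column 2; remove that cell from P, ejecting 5. So w(3) = 5. P is now [[1], [7]].
Step i=2: Q has 2 at row 2, column 1; remove 7 from row 2 of P and reverse-bump: 7 enters row 1 and ejects 1. So w(2) = 1. P is now [[7]].
Step i=1: Q has 1 at row 1, column 1; remove that cell from P, ejecting 7. So w(1) = 7. P is now [].

So w = 7 1 5 6 2 4 3.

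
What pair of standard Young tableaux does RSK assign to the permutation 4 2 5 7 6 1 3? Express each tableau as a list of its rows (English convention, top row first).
P = [[1, 3, 6], [2, 5], [4, 7]], Q = [[1, 3, 4], [2, 5], [6, 7]]

Insert each entry of the permutation into P by Schensted row insertion, recording in Q the position of each new cell.

Insert 4: appended to row 1. P = [[4]], Q = [[1]].
Insert 2: 2 bumps 4 from row 1; 4 starts row 2. P = [[2], [4]], Q = [[1], [2]].
Insert 5: appended to row 1. P = [[2, 5], [4]], Q = [[1, 3], [2]].
Insert 7: appended to row 1. P = [[2, 5, 7], [4]], Q = [[1, 3, 4], [2]].
Insert 6: 6 bumps 7 from row 1; 7 appends to row 2. P = [[2, 5, 6], [4, 7]], Q = [[1, 3, 4], [2, 5]].
Insert 1: 1 bumps 2 from row 1; 2 bumps 4 from row 2; 4 starts row 3. P = [[1, 5, 6], [2, 7], [4]], Q = [[1, 3, 4], [2, 5], [6]].
Insert 3: 3 bumps 5 from row 1; 5 bumps 7 from row 2; 7 appends to row 3. P = [[1, 3, 6], [2, 5], [4, 7]], Q = [[1, 3, 4], [2, 5], [6, 7]].

So P = [[1, 3, 6], [2, 5], [4, 7]], Q = [[1, 3, 4], [2, 5], [6, 7]].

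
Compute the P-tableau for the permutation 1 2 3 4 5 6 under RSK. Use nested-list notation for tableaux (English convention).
P = [[1, 2, 3, 4, 5, 6]]

Insert 1: appended to row 1. P = [[1]].
Insert 2: appended to row 1. P = [[1, 2]].
Insert 3: appended to row 1. P = [[1, 2, 3]].
Insert 4: appended to row 1. P = [[1, 2, 3, 4]].
Insert 5: appended to row 1. P = [[1, 2, 3, 4, 5]].
Insert 6: appended to row 1. P = [[1, 2, 3, 4, 5, 6]].

So P = [[1, 2, 3, 4, 5, 6]].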